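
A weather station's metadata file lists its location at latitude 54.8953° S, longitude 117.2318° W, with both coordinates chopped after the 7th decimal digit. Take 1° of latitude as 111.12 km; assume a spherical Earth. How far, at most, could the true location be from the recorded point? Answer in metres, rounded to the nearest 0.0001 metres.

0.0128 metres

Truncating at 7 decimal places can drop up to a full unit in the last place, so each coordinate may be off by as much as 1e-07°.
N–S: 1e-07° × 111120 m/° = 0.011112 m.
Longitude error → 1e-07 × 111120 × cos 54.8953° = 1e-07 × 111120 × 0.5751 ≈ 0.0063902 m.
The two errors are perpendicular, so the maximum displacement is √(0.011112² + 0.0063902²) ≈ 0.0128184 m.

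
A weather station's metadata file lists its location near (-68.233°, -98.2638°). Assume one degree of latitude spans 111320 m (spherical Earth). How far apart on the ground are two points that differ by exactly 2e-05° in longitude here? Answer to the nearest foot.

One degree of longitude here spans 111320 × cos 68.233° = 111320 × 0.3708 ≈ 41281.1 m; 2e-05° of that is 0.825623 m.
In feet: 0.825623 m ÷ 0.3048 ≈ 2.7087 ft.

3 feet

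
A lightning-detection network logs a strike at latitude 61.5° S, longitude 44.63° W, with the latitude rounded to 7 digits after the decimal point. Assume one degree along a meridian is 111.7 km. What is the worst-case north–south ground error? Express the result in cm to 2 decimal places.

Rounding to 7 decimal places leaves the latitude within ±5e-08° of the true value.
Along the meridian that is 5e-08° × 111700 m/° = 0.005585 m.
That is 0.005585 m = 0.5585 cm.

0.56 cm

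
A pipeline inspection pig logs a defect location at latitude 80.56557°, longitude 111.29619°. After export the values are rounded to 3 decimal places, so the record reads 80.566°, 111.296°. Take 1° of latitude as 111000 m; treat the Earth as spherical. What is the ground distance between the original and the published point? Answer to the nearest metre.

48 metres

The latitude changed by -0.00043° and the longitude by +0.00019°.
N–S: -0.00043° × 111000 m/° = -47.73 m.
East–west at this latitude: 0.00019° × 111000 × cos 80.566° ≈ 0.00019 × 18194.2 = 3.45689 m.
Hypotenuse of the two orthogonal shifts: √(47.73² + 3.45689²) = 47.855 m.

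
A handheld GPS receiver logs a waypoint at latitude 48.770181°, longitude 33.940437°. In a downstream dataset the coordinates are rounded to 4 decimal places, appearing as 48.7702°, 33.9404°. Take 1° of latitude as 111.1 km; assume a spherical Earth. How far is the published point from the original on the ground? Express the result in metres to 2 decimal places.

3.43 metres

Δlat = 48.770181 − 48.7702 = -0.000019°; Δlon = 33.940437 − 33.9404 = +0.000037°.
North–south shift: -0.000019 × 111100 = -2.1109 m.
East–west at this latitude: 0.000037° × 111100 × cos 48.7702° ≈ 0.000037 × 73223.9 = 2.70928 m.
Hypotenuse of the two orthogonal shifts: √(2.1109² + 2.70928²) = 3.43455 m.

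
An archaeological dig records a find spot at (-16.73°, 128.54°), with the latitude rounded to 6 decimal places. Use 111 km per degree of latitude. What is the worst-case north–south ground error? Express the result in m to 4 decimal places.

Rounding to 6 decimal places leaves the latitude within ±5e-07° of the true value.
So the N–S error is at most 5e-07 × 111000 = 0.0555 m.

0.0555 m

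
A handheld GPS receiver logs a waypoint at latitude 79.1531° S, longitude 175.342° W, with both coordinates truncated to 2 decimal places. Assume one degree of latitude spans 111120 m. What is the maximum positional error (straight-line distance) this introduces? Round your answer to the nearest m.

Truncating at 2 decimal places can drop up to a full unit in the last place, so each coordinate may be off by as much as 0.01°.
N–S: 0.01° × 111120 m/° = 1111.2 m.
E–W at 79.1531°: 0.01° × 111120 × cos 79.1531° = 0.01 × 111120 × 0.1882 ≈ 209.112 m.
Combining orthogonally: (1111.2² + 209.112²)^½ ≈ 1130.7 m.

1131 m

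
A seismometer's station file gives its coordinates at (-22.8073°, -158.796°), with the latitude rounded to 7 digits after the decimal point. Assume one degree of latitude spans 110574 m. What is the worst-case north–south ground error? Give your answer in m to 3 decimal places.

Rounding to 7 decimal places leaves the latitude within ±5e-08° of the true value.
So the N–S error is at most 5e-08 × 110574 = 0.0055287 m.

0.006 m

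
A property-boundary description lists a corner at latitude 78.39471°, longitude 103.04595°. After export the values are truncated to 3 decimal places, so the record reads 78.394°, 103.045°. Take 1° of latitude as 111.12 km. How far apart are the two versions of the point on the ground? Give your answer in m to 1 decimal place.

81.7 m

Δlat = 78.39471 − 78.394 = +0.00071°; Δlon = 103.04595 − 103.045 = +0.00095°.
North–south shift: 0.00071 × 111120 = 78.8952 m.
E–W at 78.394°: 0.00095° × 111120 × cos 78.394° = 0.00095 × 111120 × 0.2012 ≈ 21.2374 m.
Combined displacement = (78.8952² + 21.2374²)^½ ≈ 81.7036 m.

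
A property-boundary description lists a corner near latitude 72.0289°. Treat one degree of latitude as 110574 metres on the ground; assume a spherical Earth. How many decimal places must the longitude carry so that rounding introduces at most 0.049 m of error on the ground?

At 72.0289° one degree of longitude covers 110574 × cos 72.0289° ≈ 110574 × 0.3085 ≈ 34116.2 m.
N decimal places → at most half a unit in the last place, 0.5 × 10⁻ᴺ° = 34116.2/2 × 10⁻ᴺ m.
Setting 17058.1 × 10⁻ᴺ ≤ 0.049 gives 10ᴺ ≥ 3.481e+05, i.e. N ≥ 5.54.
N = 5 would give 0.171 m (too coarse); N = 6 gives 0.0171 m ≤ 0.049 m.

6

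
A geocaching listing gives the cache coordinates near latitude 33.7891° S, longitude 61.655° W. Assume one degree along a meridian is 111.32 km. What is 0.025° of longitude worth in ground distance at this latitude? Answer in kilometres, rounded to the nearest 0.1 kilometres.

2.3 kilometres

At 33.7891° a degree of longitude is 111320 × cos 33.7891° ≈ 92517 m, so 0.025° corresponds to 2312.92 m.
That is 2312.92 m = 2.3129 km.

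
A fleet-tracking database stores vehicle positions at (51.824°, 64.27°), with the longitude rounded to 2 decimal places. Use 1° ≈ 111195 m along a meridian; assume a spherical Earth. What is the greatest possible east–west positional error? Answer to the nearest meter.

344 meters

Rounding to 2 decimal places leaves the longitude within ±0.005° of the true value.
At latitude 51.824° a degree of longitude spans 111195 m × cos 51.824° = 111195 × 0.6181 ≈ 68727.3 m.
Maximum E–W displacement: 0.005 × 68727.3 = 343.637 m.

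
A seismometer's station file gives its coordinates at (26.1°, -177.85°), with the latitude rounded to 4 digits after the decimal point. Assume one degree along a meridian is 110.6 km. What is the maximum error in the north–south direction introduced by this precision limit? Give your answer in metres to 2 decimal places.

Rounding to 4 decimal places leaves the latitude within ±5e-05° of the true value.
Along the meridian that is 5e-05° × 110600 m/° = 5.53 m.

5.53 metres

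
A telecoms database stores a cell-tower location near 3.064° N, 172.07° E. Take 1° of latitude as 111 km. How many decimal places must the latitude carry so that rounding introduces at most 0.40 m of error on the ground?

One degree of latitude covers 111000 m.
With N decimal places the half-ulp bound is 0.5·10⁻ᴺ°, or 0.5·10⁻ᴺ × 111000 m on the ground.
Setting 55500 × 10⁻ᴺ ≤ 0.40 gives 10ᴺ ≥ 1.388e+05, i.e. N ≥ 5.14.
N = 5 would give 0.555 m (too coarse); N = 6 gives 0.0555 m ≤ 0.40 m.

6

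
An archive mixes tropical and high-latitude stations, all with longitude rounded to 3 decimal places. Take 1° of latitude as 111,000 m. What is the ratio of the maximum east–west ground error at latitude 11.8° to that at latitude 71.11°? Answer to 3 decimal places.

3.024

Rounding to 3 decimal places leaves the longitude within ±0.0005° of the true value.
Error at 11.8° = 0.0005° × 111000 × cos 11.8° ≈ 55.5 × 0.9789 = 54.327 m.
Error at 71.11° = 0.0005° × 111000 × cos 71.11° ≈ 55.5 × 0.3238 = 17.968 m.
The ratio reduces to cos 11.8° / cos 71.11° = 0.9789/0.3238 ≈ 3.0235.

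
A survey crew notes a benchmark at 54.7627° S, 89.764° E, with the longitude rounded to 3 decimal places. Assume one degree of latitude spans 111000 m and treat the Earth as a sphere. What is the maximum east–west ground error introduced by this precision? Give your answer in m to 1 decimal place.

32.0 m

Rounding to 3 decimal places leaves the longitude within ±0.0005° of the true value.
At latitude 54.7627° a degree of longitude spans 111000 m × cos 54.7627° = 111000 × 0.5770 ≈ 64043 m.
East–west error: 0.0005° × 64043 m/° ≈ 32.0215 m.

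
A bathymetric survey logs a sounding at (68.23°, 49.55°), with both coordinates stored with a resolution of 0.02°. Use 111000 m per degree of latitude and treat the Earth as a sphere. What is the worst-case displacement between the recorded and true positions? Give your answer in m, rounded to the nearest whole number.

1184 m

With a 0.02° grid the true value lies within half a step, ±0.02°/2 = ±0.01°, of the stored one.
N–S: 0.01° × 111000 m/° = 1110 m.
E–W at 68.23°: 0.01° × 111000 × cos 68.23° = 0.01 × 111000 × 0.3709 ≈ 411.679 m.
The two errors are perpendicular, so the maximum displacement is √(1110² + 411.679²) ≈ 1183.88 m.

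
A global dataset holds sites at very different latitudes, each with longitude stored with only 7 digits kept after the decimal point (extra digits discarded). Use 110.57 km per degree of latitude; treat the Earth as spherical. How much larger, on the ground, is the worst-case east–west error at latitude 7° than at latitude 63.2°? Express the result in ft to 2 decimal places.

Truncating at 7 decimal places can drop up to a full unit in the last place, so the longitude may be off by as much as 1e-07°.
At 7°: 1e-07° × 110570 × cos 7° = 1e-07 × 110570 × 0.9925 ≈ 0.010975 m.
Error at 63.2° = 1e-07° × 110570 × cos 63.2° ≈ 0.011057 × 0.4509 = 0.0049854 m.
Difference: 0.010975 − 0.0049854 = 0.0059892 m.
Converting: 0.00598923 m × 3.2808 ft/m ≈ 0.01965 ft.

0.02 ft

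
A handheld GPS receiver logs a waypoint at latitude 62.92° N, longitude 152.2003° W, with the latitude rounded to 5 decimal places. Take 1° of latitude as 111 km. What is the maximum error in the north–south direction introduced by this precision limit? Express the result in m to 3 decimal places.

0.555 m

Rounding to 5 decimal places leaves the latitude within ±5e-06° of the true value.
So the N–S error is at most 5e-06 × 111000 = 0.555 m.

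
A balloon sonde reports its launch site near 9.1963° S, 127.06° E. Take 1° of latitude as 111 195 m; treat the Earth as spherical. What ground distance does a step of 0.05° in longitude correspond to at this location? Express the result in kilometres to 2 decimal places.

5.49 kilometres

At 9.1963° a degree of longitude is 111195 × cos 9.1963° ≈ 109766 m, so 0.05° corresponds to 5488.29 m.
That is 5488.29 m = 5.4883 km.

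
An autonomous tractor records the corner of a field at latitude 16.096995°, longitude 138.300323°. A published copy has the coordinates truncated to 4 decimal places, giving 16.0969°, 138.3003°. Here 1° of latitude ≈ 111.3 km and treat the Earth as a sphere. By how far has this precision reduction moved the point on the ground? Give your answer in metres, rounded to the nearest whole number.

Δlat = 16.096995 − 16.0969 = +0.000095°; Δlon = 138.300323 − 138.3003 = +0.000023°.
N–S: 0.000095° × 111300 m/° = 10.5735 m.
East–west at this latitude: 0.000023° × 111300 × cos 16.0969° ≈ 0.000023 × 106936 = 2.45954 m.
Distance: √(10.5735² + 2.45954²) ≈ 10.8558 m.

11 metres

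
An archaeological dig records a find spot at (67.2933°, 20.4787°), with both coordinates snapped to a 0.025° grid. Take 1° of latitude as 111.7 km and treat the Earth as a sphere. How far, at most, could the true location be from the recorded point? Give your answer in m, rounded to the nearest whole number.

With a 0.025° grid the true value lies within half a step, ±0.025°/2 = ±0.0125°, of the stored one.
N–S: 0.0125° × 111700 m/° = 1396.25 m.
East–west component at 67.2933°: 0.0125° × 111700 × cos 67.2933° ≈ 0.0125 × 43117.8 ≈ 538.972 m.
The two errors are perpendicular, so the maximum displacement is √(1396.25² + 538.972²) ≈ 1496.66 m.

1497 m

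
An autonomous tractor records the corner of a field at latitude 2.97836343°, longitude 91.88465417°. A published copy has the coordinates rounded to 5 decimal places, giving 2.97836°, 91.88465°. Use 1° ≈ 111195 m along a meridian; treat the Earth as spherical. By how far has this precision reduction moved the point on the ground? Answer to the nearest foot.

2 feet

Δlat = 2.97836343 − 2.97836 = +0.00000343°; Δlon = 91.88465417 − 91.88465 = +0.00000417°.
N–S: 0.00000343° × 111195 m/° = 0.381399 m.
E–W at 2.97836°: 0.00000417° × 111195 × cos 2.97836° = 0.00000417 × 111195 × 0.9986 ≈ 0.463057 m.
Distance: √(0.381399² + 0.463057²) ≈ 0.599906 m.
In feet: 0.599906 m ÷ 0.3048 ≈ 1.9682 ft.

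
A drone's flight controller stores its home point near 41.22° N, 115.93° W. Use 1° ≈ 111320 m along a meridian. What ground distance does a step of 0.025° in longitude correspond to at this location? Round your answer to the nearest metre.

0.025° of longitude at 41.22° is 0.025 × 111320 × cos 41.22° ≈ 0.025 × 83733.2 = 2093.33 m.

2093 metres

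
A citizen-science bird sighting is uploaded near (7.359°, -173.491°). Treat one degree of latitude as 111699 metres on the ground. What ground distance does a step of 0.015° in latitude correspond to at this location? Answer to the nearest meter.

0.015° × 111699 m/° = 1675.48 m.

1675 meters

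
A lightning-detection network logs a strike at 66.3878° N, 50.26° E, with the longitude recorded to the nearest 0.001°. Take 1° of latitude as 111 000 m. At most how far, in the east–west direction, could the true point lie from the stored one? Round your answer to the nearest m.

22 m

Rounding to 3 decimal places leaves the longitude within ±0.0005° of the true value.
Parallels shrink by cos φ, so at 66.3878° a degree of longitude is 111000 × 0.4005 ≈ 44460.4 m.
So at most 0.0005° × 44460.4 ≈ 22.2302 m east–west.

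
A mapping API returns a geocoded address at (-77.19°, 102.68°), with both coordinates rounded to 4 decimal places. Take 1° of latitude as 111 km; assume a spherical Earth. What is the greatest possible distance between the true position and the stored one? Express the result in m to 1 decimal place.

Rounding to 4 decimal places leaves each coordinate within ±5e-05° of the true value.
North–south component: 5e-05° × 111000 = 5.55 m.
Longitude error → 5e-05 × 111000 × cos 77.19° = 5e-05 × 111000 × 0.2217 ≈ 1.23054 m.
The two errors are perpendicular, so the maximum displacement is √(5.55² + 1.23054²) ≈ 5.68478 m.

5.7 m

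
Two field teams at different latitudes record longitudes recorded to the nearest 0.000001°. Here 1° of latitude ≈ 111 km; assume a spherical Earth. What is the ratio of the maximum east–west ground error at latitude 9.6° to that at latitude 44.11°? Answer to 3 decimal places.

1.373

Rounding to 6 decimal places leaves the longitude within ±5e-07° of the true value.
Error at 9.6° = 5e-07° × 111000 × cos 9.6° ≈ 0.0555 × 0.9860 = 0.054723 m.
At 44.11°: 5e-07° × 111000 × cos 44.11° = 5e-07 × 111000 × 0.7180 ≈ 0.039849 m.
Ratio: 0.054723 / 0.039849 = cos 9.6° / cos 44.11° ≈ 1.3732.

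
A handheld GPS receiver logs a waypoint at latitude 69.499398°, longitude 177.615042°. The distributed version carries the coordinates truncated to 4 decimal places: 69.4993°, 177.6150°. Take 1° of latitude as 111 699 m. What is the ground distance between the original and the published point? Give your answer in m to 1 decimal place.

The latitude changed by +0.000098° and the longitude by +0.000042°.
N–S: 0.000098° × 111699 m/° = 10.9465 m.
E–W at 69.4993°: 0.000042° × 111699 × cos 69.4993° = 0.000042 × 111699 × 0.3502 ≈ 1.643 m.
Combined displacement = (10.9465² + 1.643²)^½ ≈ 11.0691 m.

11.1 m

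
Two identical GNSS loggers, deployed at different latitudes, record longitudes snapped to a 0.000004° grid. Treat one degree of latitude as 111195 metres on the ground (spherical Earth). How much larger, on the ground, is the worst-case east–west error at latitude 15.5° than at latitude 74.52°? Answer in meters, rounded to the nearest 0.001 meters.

With a 0.000004° grid the true value lies within half a step, ±0.000004°/2 = ±2e-06°, of the stored one.
At 15.5°: 2e-06° × 111195 × cos 15.5° = 2e-06 × 111195 × 0.9636 ≈ 0.2143 m.
Error at 74.52° = 2e-06° × 111195 × cos 74.52° ≈ 0.22239 × 0.2669 = 0.059356 m.
So the lower-latitude error exceeds the higher by 0.2143 − 0.059356 = 0.15495 m.

0.155 meters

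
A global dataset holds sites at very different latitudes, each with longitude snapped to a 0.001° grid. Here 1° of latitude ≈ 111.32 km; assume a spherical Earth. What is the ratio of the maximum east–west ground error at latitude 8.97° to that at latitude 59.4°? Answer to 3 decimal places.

With a 0.001° grid the true value lies within half a step, ±0.001°/2 = ±0.0005°, of the stored one.
At 8.97°: 0.0005° × 111320 × cos 8.97° = 0.0005 × 111320 × 0.9878 ≈ 54.979 m.
At 59.4°: 0.0005° × 111320 × cos 59.4° = 0.0005 × 111320 × 0.5090 ≈ 28.333 m.
The ratio reduces to cos 8.97° / cos 59.4° = 0.9878/0.5090 ≈ 1.9405.

1.940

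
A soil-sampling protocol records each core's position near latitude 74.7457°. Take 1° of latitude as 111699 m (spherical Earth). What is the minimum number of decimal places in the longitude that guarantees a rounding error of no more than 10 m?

4

At 74.7457° one degree of longitude covers 111699 × cos 74.7457° ≈ 111699 × 0.2631 ≈ 29388.4 m.
With N decimal places the half-ulp bound is 0.5·10⁻ᴺ°, or 0.5·10⁻ᴺ × 29388.4 m on the ground.
Need 0.5 × 29388.4 × 10⁻ᴺ ≤ 10 → 10⁻ᴺ ≤ 6.805e-04, so N ≥ 3.17.
At 3 places the error can reach 14.7 m, but 4 places keeps it to 1.47 m.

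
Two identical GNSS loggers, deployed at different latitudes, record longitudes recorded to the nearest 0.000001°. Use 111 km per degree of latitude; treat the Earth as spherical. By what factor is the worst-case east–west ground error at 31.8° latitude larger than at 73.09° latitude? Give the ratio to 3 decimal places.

2.922

Rounding to 6 decimal places leaves the longitude within ±5e-07° of the true value.
Error at 31.8° = 5e-07° × 111000 × cos 31.8° ≈ 0.0555 × 0.8499 = 0.047169 m.
Error at 73.09° = 5e-07° × 111000 × cos 73.09° ≈ 0.0555 × 0.2909 = 0.016143 m.
The ratio reduces to cos 31.8° / cos 73.09° = 0.8499/0.2909 ≈ 2.9219.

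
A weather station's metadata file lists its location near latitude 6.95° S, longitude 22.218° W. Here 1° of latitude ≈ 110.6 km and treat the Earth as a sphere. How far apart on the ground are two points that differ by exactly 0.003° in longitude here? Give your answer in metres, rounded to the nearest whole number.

329 metres

0.003° of longitude at 6.95° is 0.003 × 110600 × cos 6.95° ≈ 0.003 × 109787 = 329.362 m.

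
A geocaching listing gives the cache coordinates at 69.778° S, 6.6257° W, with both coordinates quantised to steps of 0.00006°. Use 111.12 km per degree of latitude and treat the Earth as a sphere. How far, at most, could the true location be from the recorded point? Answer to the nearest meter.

4 meters

With a 0.00006° grid the true value lies within half a step, ±0.00006°/2 = ±3e-05°, of the stored one.
N–S: 3e-05° × 111120 m/° = 3.3336 m.
E–W at 69.778°: 3e-05° × 111120 × cos 69.778° = 3e-05 × 111120 × 0.3457 ≈ 1.15229 m.
The two errors are perpendicular, so the maximum displacement is √(3.3336² + 1.15229²) ≈ 3.52713 m.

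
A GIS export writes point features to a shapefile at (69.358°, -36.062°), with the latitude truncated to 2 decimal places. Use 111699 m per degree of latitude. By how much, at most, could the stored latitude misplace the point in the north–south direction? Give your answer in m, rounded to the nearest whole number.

Truncating at 2 decimal places can drop up to a full unit in the last place, so the latitude may be off by as much as 0.01°.
So the N–S error is at most 0.01 × 111699 = 1116.99 m.

1117 m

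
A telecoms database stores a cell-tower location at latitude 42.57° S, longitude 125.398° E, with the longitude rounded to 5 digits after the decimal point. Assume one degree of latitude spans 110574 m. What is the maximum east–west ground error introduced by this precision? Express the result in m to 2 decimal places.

Rounding to 5 decimal places leaves the longitude within ±5e-06° of the true value.
At latitude 42.57° a degree of longitude spans 110574 m × cos 42.57° = 110574 × 0.7365 ≈ 81432.4 m.
Maximum E–W displacement: 5e-06 × 81432.4 = 0.407162 m.

0.41 m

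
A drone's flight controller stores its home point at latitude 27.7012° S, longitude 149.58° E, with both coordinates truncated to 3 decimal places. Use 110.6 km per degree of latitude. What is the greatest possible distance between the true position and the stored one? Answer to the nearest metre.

148 metres

Truncating at 3 decimal places can drop up to a full unit in the last place, so each coordinate may be off by as much as 0.001°.
N–S: 0.001° × 110600 m/° = 110.6 m.
East–west component at 27.7012°: 0.001° × 110600 × cos 27.7012° ≈ 0.001 × 97923.5 ≈ 97.9235 m.
Worst case both components are at the extreme and orthogonal: √(110.6² + 97.9235²) ≈ 147.721 m.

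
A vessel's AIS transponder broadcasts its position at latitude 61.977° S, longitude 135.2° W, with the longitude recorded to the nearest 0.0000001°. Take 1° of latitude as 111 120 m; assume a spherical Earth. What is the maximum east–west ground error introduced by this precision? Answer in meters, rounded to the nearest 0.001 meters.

Rounding to 7 decimal places leaves the longitude within ±5e-08° of the true value.
Parallels shrink by cos φ, so at 61.977° a degree of longitude is 111120 × 0.4698 ≈ 52207.1 m.
So at most 5e-08° × 52207.1 ≈ 0.00261035 m east–west.

0.003 meters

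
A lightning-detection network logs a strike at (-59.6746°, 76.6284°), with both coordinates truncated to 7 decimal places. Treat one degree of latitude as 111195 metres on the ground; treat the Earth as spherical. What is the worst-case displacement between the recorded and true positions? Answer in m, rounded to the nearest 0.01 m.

0.01 m

Truncating at 7 decimal places can drop up to a full unit in the last place, so each coordinate may be off by as much as 1e-07°.
N–S: 1e-07° × 111195 m/° = 0.0111195 m.
East–west component at 59.6746°: 1e-07° × 111195 × cos 59.6746° ≈ 1e-07 × 56143.5 ≈ 0.00561435 m.
The two errors are perpendicular, so the maximum displacement is √(0.0111195² + 0.00561435²) ≈ 0.0124565 m.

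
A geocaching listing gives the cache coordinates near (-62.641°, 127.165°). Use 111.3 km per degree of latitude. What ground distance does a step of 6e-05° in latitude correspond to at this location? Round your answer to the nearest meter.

7 meters

6e-05° × 111300 m/° = 6.678 m.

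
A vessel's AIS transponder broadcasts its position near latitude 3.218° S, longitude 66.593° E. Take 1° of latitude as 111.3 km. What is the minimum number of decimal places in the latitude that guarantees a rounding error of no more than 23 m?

One degree of latitude covers 111300 m.
Rounding to N decimal places gives at most 0.5 × 10⁻ᴺ degrees of error, i.e. 0.5 × 10⁻ᴺ × 111300 m.
Setting 55650 × 10⁻ᴺ ≤ 23 gives 10ᴺ ≥ 2420, i.e. N ≥ 3.38.
So 4 decimal places suffice (5.57 m); 3 would allow up to 55.6 m.

4 decimal places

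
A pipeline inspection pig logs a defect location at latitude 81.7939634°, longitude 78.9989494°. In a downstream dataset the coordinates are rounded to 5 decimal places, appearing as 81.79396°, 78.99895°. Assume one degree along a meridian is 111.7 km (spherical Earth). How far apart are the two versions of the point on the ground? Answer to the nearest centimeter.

The latitude changed by +0.0000034° and the longitude by -0.0000006°.
North–south shift: 0.0000034 × 111700 = 0.37978 m.
E–W at 81.794°: -0.0000006° × 111700 × cos 81.794° = -0.0000006 × 111700 × 0.1427 ≈ -0.00956598 m.
Distance: √(0.37978² + 0.00956598²) ≈ 0.3799 m.
That is 0.3799 m = 37.99 cm.

38 centimeters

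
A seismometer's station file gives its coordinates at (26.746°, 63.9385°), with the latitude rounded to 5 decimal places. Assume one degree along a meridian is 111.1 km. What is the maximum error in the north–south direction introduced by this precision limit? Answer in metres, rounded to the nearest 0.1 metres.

Rounding to 5 decimal places leaves the latitude within ±5e-06° of the true value.
North–south distance: 5e-06° × 111100 m/° = 0.5555 m.

0.6 metres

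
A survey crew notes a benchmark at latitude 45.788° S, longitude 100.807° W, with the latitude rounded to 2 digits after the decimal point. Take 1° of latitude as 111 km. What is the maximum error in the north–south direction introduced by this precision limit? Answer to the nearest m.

555 m

Rounding to 2 decimal places leaves the latitude within ±0.005° of the true value.
So the N–S error is at most 0.005 × 111000 = 555 m.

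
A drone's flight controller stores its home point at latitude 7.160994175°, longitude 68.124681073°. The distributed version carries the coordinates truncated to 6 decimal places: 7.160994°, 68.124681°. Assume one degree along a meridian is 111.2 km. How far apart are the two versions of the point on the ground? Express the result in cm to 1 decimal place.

The latitude changed by +0.000000175° and the longitude by +0.000000073°.
N–S: 0.000000175° × 111200 m/° = 0.01946 m.
East–west at this latitude: 0.000000073° × 111200 × cos 7.16099° ≈ 0.000000073 × 110333 = 0.00805428 m.
Hypotenuse of the two orthogonal shifts: √(0.01946² + 0.00805428²) = 0.0210609 m.
That is 0.0210609 m = 2.1061 cm.

2.1 cm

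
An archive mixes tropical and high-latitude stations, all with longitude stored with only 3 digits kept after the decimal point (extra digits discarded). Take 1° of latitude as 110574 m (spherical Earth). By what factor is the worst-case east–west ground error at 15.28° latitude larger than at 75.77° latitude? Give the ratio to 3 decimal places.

Truncating at 3 decimal places can drop up to a full unit in the last place, so the longitude may be off by as much as 0.001°.
At 15.28°: 0.001° × 110574 × cos 15.28° = 0.001 × 110574 × 0.9646 ≈ 106.67 m.
At 75.77°: 0.001° × 110574 × cos 75.77° = 0.001 × 110574 × 0.2458 ≈ 27.181 m.
The ratio reduces to cos 15.28° / cos 75.77° = 0.9646/0.2458 ≈ 3.9243.

3.924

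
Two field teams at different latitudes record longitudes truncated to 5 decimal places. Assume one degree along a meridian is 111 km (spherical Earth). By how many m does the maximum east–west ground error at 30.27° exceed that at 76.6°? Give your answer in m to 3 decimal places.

Truncating at 5 decimal places can drop up to a full unit in the last place, so the longitude may be off by as much as 1e-05°.
At 30.27°: 1e-05° × 111000 × cos 30.27° = 1e-05 × 111000 × 0.8637 ≈ 0.95866 m.
Error at 76.6° = 1e-05° × 111000 × cos 76.6° ≈ 1.11 × 0.2317 = 0.25724 m.
Difference: 0.95866 − 0.25724 = 0.70142 m.

0.701 m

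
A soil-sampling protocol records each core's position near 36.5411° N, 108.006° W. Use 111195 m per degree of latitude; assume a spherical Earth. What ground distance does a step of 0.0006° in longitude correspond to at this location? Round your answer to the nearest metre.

One degree of longitude here spans 111195 × cos 36.5411° = 111195 × 0.8034 ≈ 89337.4 m; 0.0006° of that is 53.6024 m.

54 metres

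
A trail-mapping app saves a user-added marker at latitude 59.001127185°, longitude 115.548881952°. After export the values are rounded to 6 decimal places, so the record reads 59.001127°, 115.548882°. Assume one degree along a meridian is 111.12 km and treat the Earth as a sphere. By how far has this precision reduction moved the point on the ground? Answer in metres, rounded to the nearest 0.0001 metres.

Δlat = 59.001127185 − 59.001127 = +0.000000185°; Δlon = 115.548881952 − 115.548882 = -0.000000048°.
North–south shift: 0.000000185 × 111120 = 0.0205572 m.
E–W at 59.0011°: -0.000000048° × 111120 × cos 59.0011° = -0.000000048 × 111120 × 0.5150 ≈ -0.002747 m.
Hypotenuse of the two orthogonal shifts: √(0.0205572² + 0.002747²) = 0.0207399 m.

0.0207 metres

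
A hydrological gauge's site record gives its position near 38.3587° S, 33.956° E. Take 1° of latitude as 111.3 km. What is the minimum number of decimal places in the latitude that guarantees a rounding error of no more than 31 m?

4

One degree of latitude covers 111300 m.
N decimal places → at most half a unit in the last place, 0.5 × 10⁻ᴺ° = 111300/2 × 10⁻ᴺ m.
Need 0.5 × 111300 × 10⁻ᴺ ≤ 31 → 10⁻ᴺ ≤ 5.571e-04, so N ≥ 3.25.
N = 3 would give 55.6 m (too coarse); N = 4 gives 5.57 m ≤ 31 m.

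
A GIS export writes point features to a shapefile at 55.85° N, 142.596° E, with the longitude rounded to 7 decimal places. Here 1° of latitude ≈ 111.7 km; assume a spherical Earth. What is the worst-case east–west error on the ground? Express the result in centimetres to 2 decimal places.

0.31 centimetres

Rounding to 7 decimal places leaves the longitude within ±5e-08° of the true value.
Parallels shrink by cos φ, so at 55.85° a degree of longitude is 111700 × 0.5614 ≈ 62704.1 m.
Maximum E–W displacement: 5e-08 × 62704.1 = 0.0031352 m.
That is 0.0031352 m = 0.31352 cm.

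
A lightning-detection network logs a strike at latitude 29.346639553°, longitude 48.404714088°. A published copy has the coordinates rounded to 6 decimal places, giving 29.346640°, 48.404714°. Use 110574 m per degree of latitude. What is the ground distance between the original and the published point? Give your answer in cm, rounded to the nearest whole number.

5 cm

The latitude changed by -0.000000447° and the longitude by +0.000000088°.
North–south shift: -0.000000447 × 110574 = -0.0494266 m.
East–west at this latitude: 0.000000088° × 110574 × cos 29.3466° ≈ 0.000000088 × 96384.1 = 0.0084818 m.
Hypotenuse of the two orthogonal shifts: √(0.0494266² + 0.0084818²) = 0.0501491 m.
That is 0.0501491 m = 5.0149 cm.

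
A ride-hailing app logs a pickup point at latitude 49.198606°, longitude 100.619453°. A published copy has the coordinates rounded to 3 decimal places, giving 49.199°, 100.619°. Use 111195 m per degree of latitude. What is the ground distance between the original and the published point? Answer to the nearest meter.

55 meters

The latitude changed by -0.000394° and the longitude by +0.000453°.
North–south shift: -0.000394 × 111195 = -43.8108 m.
E–W at 49.199°: 0.000453° × 111195 × cos 49.199° = 0.000453 × 111195 × 0.6534 ≈ 32.9143 m.
Hypotenuse of the two orthogonal shifts: √(43.8108² + 32.9143²) = 54.7973 m.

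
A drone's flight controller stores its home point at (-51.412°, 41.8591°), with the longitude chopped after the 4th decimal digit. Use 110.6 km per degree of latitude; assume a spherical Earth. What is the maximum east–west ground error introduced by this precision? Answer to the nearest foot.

Truncating at 4 decimal places can drop up to a full unit in the last place, so the longitude may be off by as much as 0.0001°.
At latitude 51.412° a degree of longitude spans 110600 m × cos 51.412° = 110600 × 0.6237 ≈ 68983 m.
So at most 0.0001° × 68983 ≈ 6.8983 m east–west.
In feet: 6.8983 m ÷ 0.3048 ≈ 22.632 ft.

23 feet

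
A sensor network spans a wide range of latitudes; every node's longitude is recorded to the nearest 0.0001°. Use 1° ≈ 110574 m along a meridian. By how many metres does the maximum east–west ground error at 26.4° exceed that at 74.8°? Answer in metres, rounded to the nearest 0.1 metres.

Rounding to 4 decimal places leaves the longitude within ±5e-05° of the true value.
At 26.4°: 5e-05° × 110574 × cos 26.4° = 5e-05 × 110574 × 0.8957 ≈ 4.9521 m.
Error at 74.8° = 5e-05° × 110574 × cos 74.8° ≈ 5.5287 × 0.2622 = 1.4496 m.
Difference: 4.9521 − 1.4496 = 3.5026 m.

3.5 metres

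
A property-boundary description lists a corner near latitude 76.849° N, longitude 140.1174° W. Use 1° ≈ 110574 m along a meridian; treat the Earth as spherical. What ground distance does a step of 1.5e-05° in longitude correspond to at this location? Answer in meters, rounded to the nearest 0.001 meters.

1.5e-05° of longitude at 76.849° is 1.5e-05 × 110574 × cos 76.849° ≈ 1.5e-05 × 25157.6 = 0.377364 m.

0.377 meters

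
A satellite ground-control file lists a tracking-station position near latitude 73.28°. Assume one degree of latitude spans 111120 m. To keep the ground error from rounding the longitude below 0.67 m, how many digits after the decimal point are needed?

At 73.28° one degree of longitude covers 111120 × cos 73.28° ≈ 111120 × 0.2877 ≈ 31968.7 m.
Rounding to N decimal places gives at most 0.5 × 10⁻ᴺ degrees of error, i.e. 0.5 × 10⁻ᴺ × 31968.7 m.
Need 0.5 × 31968.7 × 10⁻ᴺ ≤ 0.67 → 10⁻ᴺ ≤ 4.192e-05, so N ≥ 4.38.
At 4 places the error can reach 1.6 m, but 5 places keeps it to 0.16 m.

5 decimal places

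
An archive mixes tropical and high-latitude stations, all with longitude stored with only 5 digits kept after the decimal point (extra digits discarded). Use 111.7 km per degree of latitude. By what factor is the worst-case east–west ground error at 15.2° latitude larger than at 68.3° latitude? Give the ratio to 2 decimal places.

Truncating at 5 decimal places can drop up to a full unit in the last place, so the longitude may be off by as much as 1e-05°.
Error at 15.2° = 1e-05° × 111700 × cos 15.2° ≈ 1.117 × 0.9650 = 1.0779 m.
At 68.3°: 1e-05° × 111700 × cos 68.3° = 1e-05 × 111700 × 0.3697 ≈ 0.41301 m.
The ratio reduces to cos 15.2° / cos 68.3° = 0.9650/0.3697 ≈ 2.6099.

2.61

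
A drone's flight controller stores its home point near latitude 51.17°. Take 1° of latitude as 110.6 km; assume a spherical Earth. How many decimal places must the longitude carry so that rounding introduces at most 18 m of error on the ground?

4 decimal places

At 51.17° one degree of longitude covers 110600 × cos 51.17° ≈ 110600 × 0.6270 ≈ 69347.5 m.
N decimal places → at most half a unit in the last place, 0.5 × 10⁻ᴺ° = 69347.5/2 × 10⁻ᴺ m.
Need 0.5 × 69347.5 × 10⁻ᴺ ≤ 18 → 10⁻ᴺ ≤ 5.191e-04, so N ≥ 3.28.
So 4 decimal places suffice (3.47 m); 3 would allow up to 34.7 m.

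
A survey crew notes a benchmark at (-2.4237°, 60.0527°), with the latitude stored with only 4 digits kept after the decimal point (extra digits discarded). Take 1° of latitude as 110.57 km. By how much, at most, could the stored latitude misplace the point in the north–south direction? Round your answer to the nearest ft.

Truncating at 4 decimal places can drop up to a full unit in the last place, so the latitude may be off by as much as 0.0001°.
Along the meridian that is 0.0001° × 110570 m/° = 11.057 m.
Converting: 11.057 m × 3.2808 ft/m ≈ 36.276 ft.

36 ft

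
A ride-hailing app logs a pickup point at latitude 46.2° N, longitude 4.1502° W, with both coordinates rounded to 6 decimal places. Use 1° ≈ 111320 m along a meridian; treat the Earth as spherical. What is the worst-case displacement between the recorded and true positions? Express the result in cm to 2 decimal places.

Rounding to 6 decimal places leaves each coordinate within ±5e-07° of the true value.
N–S: 5e-07° × 111320 m/° = 0.05566 m.
Longitude error → 5e-07 × 111320 × cos 46.2° = 5e-07 × 111320 × 0.6921 ≈ 0.0385247 m.
Combining orthogonally: (0.05566² + 0.0385247²)^½ ≈ 0.0676919 m.
That is 0.0676919 m = 6.7692 cm.

6.77 cm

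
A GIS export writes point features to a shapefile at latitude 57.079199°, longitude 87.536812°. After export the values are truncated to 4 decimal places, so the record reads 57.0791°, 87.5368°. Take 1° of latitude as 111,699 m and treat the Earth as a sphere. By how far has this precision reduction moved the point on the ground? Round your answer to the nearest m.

11 m

The latitude changed by +0.000099° and the longitude by +0.000012°.
N–S: 0.000099° × 111699 m/° = 11.0582 m.
E–W at 57.0791°: 0.000012° × 111699 × cos 57.0791° = 0.000012 × 111699 × 0.5435 ≈ 0.728475 m.
Hypotenuse of the two orthogonal shifts: √(11.0582² + 0.728475²) = 11.0822 m.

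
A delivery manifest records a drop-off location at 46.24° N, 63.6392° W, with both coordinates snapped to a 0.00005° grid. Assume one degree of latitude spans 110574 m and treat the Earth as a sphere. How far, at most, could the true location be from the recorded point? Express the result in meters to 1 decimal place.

With a 0.00005° grid the true value lies within half a step, ±0.00005°/2 = ±2.5e-05°, of the stored one.
N–S: 2.5e-05° × 110574 m/° = 2.76435 m.
Longitude error → 2.5e-05 × 110574 × cos 46.24° = 2.5e-05 × 110574 × 0.6916 ≈ 1.91193 m.
Combining orthogonally: (2.76435² + 1.91193²)^½ ≈ 3.36112 m.

3.4 meters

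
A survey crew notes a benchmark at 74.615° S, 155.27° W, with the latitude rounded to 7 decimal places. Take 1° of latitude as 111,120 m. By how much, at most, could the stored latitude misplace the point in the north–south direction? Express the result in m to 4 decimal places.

0.0056 m

Rounding to 7 decimal places leaves the latitude within ±5e-08° of the true value.
Along the meridian that is 5e-08° × 111120 m/° = 0.005556 m.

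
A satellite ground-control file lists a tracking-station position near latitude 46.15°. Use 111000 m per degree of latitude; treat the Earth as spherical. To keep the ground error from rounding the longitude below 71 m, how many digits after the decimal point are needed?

At 46.15° one degree of longitude covers 111000 × cos 46.15° ≈ 111000 × 0.6928 ≈ 76897.8 m.
With N decimal places the half-ulp bound is 0.5·10⁻ᴺ°, or 0.5·10⁻ᴺ × 76897.8 m on the ground.
Setting 38448.9 × 10⁻ᴺ ≤ 71 gives 10ᴺ ≥ 541.5, i.e. N ≥ 2.73.
At 2 places the error can reach 384 m, but 3 places keeps it to 38.4 m.

3 decimal places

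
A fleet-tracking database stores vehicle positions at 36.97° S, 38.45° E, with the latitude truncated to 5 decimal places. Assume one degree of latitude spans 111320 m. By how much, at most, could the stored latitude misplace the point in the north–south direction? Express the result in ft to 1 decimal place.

Truncating at 5 decimal places can drop up to a full unit in the last place, so the latitude may be off by as much as 1e-05°.
So the N–S error is at most 1e-05 × 111320 = 1.1132 m.
Converting: 1.1132 m × 3.2808 ft/m ≈ 3.6522 ft.

3.7 ft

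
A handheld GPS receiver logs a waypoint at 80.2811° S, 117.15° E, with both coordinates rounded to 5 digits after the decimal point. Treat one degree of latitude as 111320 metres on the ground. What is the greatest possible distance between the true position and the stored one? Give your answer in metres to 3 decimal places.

Rounding to 5 decimal places leaves each coordinate within ±5e-06° of the true value.
North–south component: 5e-06° × 111320 = 0.5566 m.
East–west component at 80.2811°: 5e-06° × 111320 × cos 80.2811° ≈ 5e-06 × 18792.4 ≈ 0.0939622 m.
Worst case both components are at the extreme and orthogonal: √(0.5566² + 0.0939622²) ≈ 0.564475 m.

0.564 metres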